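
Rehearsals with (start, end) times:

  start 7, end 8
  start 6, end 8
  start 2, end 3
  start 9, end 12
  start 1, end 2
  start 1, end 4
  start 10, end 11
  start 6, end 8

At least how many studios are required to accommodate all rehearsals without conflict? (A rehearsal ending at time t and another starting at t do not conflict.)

Count concurrent intervals with a sweep; the peak is the room count.
starts: [1, 1, 2, 6, 6, 7, 9, 10]
ends:   [2, 3, 4, 8, 8, 8, 11, 12]
s1→1 s1→2 e2→1 s2→2 e3→1 e4→0 s6→1 s6→2 s7→3  — peak 3.

3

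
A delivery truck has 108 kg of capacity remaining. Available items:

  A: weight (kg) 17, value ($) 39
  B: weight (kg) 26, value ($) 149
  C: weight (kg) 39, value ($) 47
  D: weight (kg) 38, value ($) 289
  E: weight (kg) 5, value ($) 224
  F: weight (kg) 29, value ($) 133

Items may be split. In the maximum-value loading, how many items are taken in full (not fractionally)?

Order: E (224/5=44.80) > D (289/38=7.61) > B (149/26=5.73) > F (133/29=4.59) > A (39/17=2.29) > C (47/39=1.21)
Fill: take E (5 @ 224) → take D (38 @ 289) → take B (26 @ 149) → take F (29 @ 133) → take 10/17 of A → 22.94; 108/108 used.
4 item(s) taken whole; one partial (take 10/17 of A).

4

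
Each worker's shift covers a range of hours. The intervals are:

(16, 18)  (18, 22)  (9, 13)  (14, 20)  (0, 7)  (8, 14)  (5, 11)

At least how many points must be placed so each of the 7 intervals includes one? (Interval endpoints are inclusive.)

Sorted: [0,7] [5,11] [9,13] [8,14] [16,18] [14,20] [18,22]
{[0,7],[5,11]} hit by 7; {[9,13],[8,14]} hit by 13; {[16,18],[14,20],[18,22]} hit by 18.
Points: 7, 13, 18 (3 total).

3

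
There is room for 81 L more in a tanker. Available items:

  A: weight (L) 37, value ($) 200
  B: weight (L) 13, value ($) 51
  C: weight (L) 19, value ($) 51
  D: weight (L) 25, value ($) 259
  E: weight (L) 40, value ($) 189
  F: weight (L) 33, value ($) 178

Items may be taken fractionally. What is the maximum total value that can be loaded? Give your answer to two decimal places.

Sort by value per unit weight and fill in that order.
Order: D (259/25=10.36) > A (200/37=5.41) > F (178/33=5.39) > E (189/40=4.72) > B (51/13=3.92) > C (51/19=2.68)
Fill: take D (25 @ 259) → take A (37 @ 200) → take 19/33 of F → 102.48; 81/81 used.
Total value = 561.48

561.48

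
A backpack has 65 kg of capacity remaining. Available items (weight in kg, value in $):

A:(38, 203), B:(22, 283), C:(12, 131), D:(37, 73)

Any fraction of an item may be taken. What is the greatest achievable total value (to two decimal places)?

579.61

Sort by value per unit weight and fill in that order.
Order: B (283/22=12.86) > C (131/12=10.92) > A (203/38=5.34) > D (73/37=1.97)
Fill: take B (22 @ 283) → take C (12 @ 131) → take 31/38 of A → 165.61; 65/65 used.
Total value = 579.61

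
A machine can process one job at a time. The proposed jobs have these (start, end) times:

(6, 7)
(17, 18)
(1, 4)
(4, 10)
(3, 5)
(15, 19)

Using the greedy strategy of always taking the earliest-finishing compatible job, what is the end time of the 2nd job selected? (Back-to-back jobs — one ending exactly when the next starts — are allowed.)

7

Sorted by end: (1,4)  (3,5)  (6,7)  (4,10)  (17,18)  (15,19)
take (1,4); skip (3,5); take (6,7); take (17,18).
Selected: (1,4) (6,7) (17,18)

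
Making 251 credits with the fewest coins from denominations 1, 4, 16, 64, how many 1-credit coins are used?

Greedy: take as many of the largest coin as possible, then repeat with the remainder.
251 − 3×64→59 − 3×16→11 − 2×4→3 − 3×1→0
Count of 1: 3

3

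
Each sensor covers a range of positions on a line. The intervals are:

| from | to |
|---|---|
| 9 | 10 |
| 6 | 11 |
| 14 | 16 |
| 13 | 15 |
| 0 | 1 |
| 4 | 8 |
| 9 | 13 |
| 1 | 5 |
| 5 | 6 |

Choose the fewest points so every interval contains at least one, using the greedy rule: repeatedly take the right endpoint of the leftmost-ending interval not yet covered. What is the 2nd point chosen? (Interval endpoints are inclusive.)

6

Sort by right endpoint; whenever an interval is uncovered, place a point at its right end.
By right end: [0,1]  [1,5]  [5,6]  [4,8]  [9,10]  [6,11]  [9,13]  [13,15]  [14,16]
[0,1] uncovered → point at 1; [5,6] uncovered → point at 6; [9,10] uncovered → point at 10; [13,15] uncovered → point at 15.
Points: 1, 6, 10, 15 (4 total).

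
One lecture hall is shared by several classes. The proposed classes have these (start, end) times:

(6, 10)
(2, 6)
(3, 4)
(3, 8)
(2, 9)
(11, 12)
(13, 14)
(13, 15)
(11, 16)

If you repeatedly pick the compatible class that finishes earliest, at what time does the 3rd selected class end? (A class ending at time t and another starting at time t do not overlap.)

By end time: (3,4), (2,6), (3,8), (2,9), (6,10), (11,12), (13,14), (13,15), (11,16).
Pick (3,4); next start ≥ 4 → (6,10); next start ≥ 10 → (11,12); next start ≥ 12 → (13,14).
Selected: (3,4) (6,10) (11,12) (13,14)

12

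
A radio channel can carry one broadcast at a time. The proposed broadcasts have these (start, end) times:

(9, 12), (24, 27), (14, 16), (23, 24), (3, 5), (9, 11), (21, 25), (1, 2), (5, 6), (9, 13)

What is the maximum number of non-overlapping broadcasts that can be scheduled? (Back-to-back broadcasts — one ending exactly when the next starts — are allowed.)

Greedy by earliest finish: after sorting by end time, pick each interval compatible with the last pick.
By end time: (1,2), (3,5), (5,6), (9,11), (9,12), (9,13), (14,16), (23,24), (21,25), (24,27).
Pick (1,2); next start ≥ 2 → (3,5); next start ≥ 5 → (5,6); next start ≥ 6 → (9,11); next start ≥ 11 → (14,16); next start ≥ 16 → (23,24); next start ≥ 24 → (24,27).
Selected 7 broadcasts.

7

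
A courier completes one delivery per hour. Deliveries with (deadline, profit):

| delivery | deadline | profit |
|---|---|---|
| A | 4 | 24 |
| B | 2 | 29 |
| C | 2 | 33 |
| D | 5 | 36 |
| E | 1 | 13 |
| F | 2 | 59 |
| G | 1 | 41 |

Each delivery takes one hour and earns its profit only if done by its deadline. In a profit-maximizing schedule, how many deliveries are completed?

Sort by profit descending; place each in the latest free slot ≤ its deadline.
By profit: F(d2,59), G(d1,41), D(d5,36), C(d2,33), B(d2,29), A(d4,24), E(d1,13)
F→slot 2; G→slot 1; D→slot 5; C skipped; B skipped; A→slot 4; E skipped.
4 of 7 scheduled.

4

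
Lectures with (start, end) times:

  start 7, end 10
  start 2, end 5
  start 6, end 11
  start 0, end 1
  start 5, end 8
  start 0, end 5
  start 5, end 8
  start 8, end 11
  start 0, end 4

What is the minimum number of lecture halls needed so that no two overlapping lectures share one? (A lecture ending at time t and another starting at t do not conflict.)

4

The answer is the maximum number of intervals overlapping at any instant.
Events (time:±→running): 0:+→1 0:+→2 0:+→3 1:-→2 2:+→3 4:-→2 5:-→1 5:-→0 5:+→1 5:+→2 6:+→3 7:+→4 … peak 4.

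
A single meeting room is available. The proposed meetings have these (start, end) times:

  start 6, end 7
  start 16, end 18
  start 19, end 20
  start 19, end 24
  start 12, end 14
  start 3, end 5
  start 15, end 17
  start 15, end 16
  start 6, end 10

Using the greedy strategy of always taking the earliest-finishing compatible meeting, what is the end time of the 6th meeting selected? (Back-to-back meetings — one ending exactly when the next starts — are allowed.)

Order by finish time; keep every interval that doesn't clash with the previous kept one.
By end time: (3,5), (6,7), (6,10), (12,14), (15,16), (15,17), (16,18), (19,20), (19,24).
Pick (3,5); next start ≥ 5 → (6,7); next start ≥ 7 → (12,14); next start ≥ 14 → (15,16); next start ≥ 16 → (16,18); next start ≥ 18 → (19,20).
Selected: (3,5) (6,7) (12,14) (15,16) (16,18) (19,20)

20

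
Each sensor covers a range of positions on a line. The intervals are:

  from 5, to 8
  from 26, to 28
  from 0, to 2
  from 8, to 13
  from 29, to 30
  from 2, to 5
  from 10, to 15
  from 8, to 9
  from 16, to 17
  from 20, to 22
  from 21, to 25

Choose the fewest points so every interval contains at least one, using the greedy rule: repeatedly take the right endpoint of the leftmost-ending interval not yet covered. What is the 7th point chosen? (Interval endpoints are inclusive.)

By right end: [0,2]  [2,5]  [5,8]  [8,9]  [8,13]  [10,15]  [16,17]  [20,22]  [21,25]  [26,28]  [29,30]
[0,2] uncovered → point at 2; [5,8] uncovered → point at 8; [10,15] uncovered → point at 15; [16,17] uncovered → point at 17; [20,22] uncovered → point at 22; [26,28] uncovered → point at 28; [29,30] uncovered → point at 30.
Points: 2, 8, 15, 17, 22, 28, 30 (7 total).

30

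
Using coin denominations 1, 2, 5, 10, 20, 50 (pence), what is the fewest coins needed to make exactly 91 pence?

Use the largest denomination that fits, subtract, and repeat.
91 − 1×50→41 − 2×20→1 − 1×1→0
Total coins = 1 + 2 + 1 = 4

4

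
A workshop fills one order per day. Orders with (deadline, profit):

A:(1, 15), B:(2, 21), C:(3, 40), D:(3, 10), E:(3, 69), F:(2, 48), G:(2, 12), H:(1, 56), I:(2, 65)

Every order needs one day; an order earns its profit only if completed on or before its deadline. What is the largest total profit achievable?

Sort by profit descending; place each in the latest free slot ≤ its deadline.
By profit: E(d3,69), I(d2,65), H(d1,56), F(d2,48), C(d3,40), B(d2,21), A(d1,15), G(d2,12), D(d3,10)
E→slot 3; I→slot 2; H→slot 1; F skipped; C skipped; B skipped; A skipped; G skipped; D skipped.
Profit = 56 + 65 + 69 = 190

190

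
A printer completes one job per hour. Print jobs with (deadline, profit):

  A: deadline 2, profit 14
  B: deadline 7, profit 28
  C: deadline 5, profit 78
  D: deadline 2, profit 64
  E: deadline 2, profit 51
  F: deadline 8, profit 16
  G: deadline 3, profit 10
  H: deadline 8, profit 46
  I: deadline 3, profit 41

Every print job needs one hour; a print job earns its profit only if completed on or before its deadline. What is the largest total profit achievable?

Sort by profit descending; place each in the latest free slot ≤ its deadline.
Profit order: C=78 D=64 E=51 H=46 I=41 B=28 F=16 A=14 G=10
Assign: C→slot 5, D→slot 2, E→slot 1, H→slot 8, I→slot 3, B→slot 7, F→slot 6, A skipped, G skipped.
Slots: [1:E] [2:D] [3:I] [5:C] [6:F] [7:B] [8:H]
Profit = 51 + 64 + 41 + 78 + 16 + 28 + 46 = 324

324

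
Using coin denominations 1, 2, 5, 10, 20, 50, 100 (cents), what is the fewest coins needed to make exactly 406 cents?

Use the largest denomination that fits, subtract, and repeat.
406 = 4×100 + 1×5 + 1×1
Total coins = 4 + 1 + 1 = 6

6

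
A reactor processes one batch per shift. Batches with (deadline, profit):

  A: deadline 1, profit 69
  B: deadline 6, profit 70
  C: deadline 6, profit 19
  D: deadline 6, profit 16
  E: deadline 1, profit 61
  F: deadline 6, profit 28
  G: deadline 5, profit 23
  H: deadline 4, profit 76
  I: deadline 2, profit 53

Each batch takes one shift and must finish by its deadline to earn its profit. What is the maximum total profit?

319

Sort by profit descending; place each in the latest free slot ≤ its deadline.
By profit: H(d4,76), B(d6,70), A(d1,69), E(d1,61), I(d2,53), F(d6,28), G(d5,23), C(d6,19), D(d6,16)
H→slot 4; B→slot 6; A→slot 1; E skipped; I→slot 2; F→slot 5; G→slot 3; C skipped; D skipped.
Profit = 69 + 53 + 23 + 76 + 28 + 70 = 319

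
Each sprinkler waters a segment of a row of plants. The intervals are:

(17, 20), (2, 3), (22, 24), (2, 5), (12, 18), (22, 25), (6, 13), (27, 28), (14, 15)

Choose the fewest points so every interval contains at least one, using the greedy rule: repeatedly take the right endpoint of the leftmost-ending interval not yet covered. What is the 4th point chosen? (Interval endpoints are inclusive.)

Process intervals by earliest right end; each time one isn't hit yet, stab at its right endpoint.
By right end: [2,3]  [2,5]  [6,13]  [14,15]  [12,18]  [17,20]  [22,24]  [22,25]  [27,28]
[2,3] uncovered → point at 3; [6,13] uncovered → point at 13; [14,15] uncovered → point at 15; [17,20] uncovered → point at 20; [22,24] uncovered → point at 24; [27,28] uncovered → point at 28.
Points: 3, 13, 15, 20, 24, 28 (6 total).

20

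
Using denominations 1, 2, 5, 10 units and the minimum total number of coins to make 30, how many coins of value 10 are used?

30 − 3×10→0
Count of 10: 3

3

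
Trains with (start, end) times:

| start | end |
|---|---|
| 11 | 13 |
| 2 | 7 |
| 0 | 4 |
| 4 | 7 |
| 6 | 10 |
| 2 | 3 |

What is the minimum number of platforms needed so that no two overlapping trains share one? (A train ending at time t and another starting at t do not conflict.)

Count concurrent intervals with a sweep; the peak is the room count.
starts: [0, 2, 2, 4, 6, 11]
ends:   [3, 4, 7, 7, 10, 13]
s0→1 s2→2 s2→3  — peak 3.

3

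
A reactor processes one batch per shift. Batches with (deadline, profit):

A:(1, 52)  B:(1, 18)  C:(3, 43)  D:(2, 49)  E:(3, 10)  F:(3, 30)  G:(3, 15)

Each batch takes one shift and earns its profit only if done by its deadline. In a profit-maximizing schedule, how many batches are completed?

Profit order: A=52 D=49 C=43 F=30 B=18 G=15 E=10
Assign: A→slot 1, D→slot 2, C→slot 3, F skipped, B skipped, G skipped, E skipped.
Slots: [1:A] [2:D] [3:C]
3 of 7 scheduled.

3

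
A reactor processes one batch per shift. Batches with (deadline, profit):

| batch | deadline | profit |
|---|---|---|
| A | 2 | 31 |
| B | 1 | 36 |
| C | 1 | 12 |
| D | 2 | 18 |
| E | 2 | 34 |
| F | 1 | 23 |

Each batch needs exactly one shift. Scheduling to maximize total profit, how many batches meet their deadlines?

2

Take jobs in profit order; each goes to the latest open slot no later than its deadline.
Profit order: B=36 E=34 A=31 F=23 D=18 C=12
Assign: B→slot 1, E→slot 2, A skipped, F skipped, D skipped, C skipped.
Slots: [1:B] [2:E]
2 of 6 scheduled.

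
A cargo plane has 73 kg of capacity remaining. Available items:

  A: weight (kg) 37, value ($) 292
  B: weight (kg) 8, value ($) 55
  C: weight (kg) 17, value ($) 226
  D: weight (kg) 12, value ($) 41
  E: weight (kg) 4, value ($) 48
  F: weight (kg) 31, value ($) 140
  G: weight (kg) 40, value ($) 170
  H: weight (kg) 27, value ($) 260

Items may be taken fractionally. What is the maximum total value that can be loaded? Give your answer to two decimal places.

731.30

Ratios (sorted): C 13.29, E 12.00, H 9.63, A 7.89, B 6.88, F 4.52, G 4.25, D 3.42
take C (17 @ 226); take E (4 @ 48); take H (27 @ 260); take 25/37 of A → 197.30. Capacity used 73/73.
Total value = 731.30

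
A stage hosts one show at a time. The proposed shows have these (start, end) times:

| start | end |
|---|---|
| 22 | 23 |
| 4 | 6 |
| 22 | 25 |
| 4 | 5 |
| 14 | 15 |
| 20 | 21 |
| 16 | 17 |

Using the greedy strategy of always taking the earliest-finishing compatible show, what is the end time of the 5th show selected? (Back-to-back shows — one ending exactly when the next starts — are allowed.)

23

Order by finish time; keep every interval that doesn't clash with the previous kept one.
Sorted by end: (4,5)  (4,6)  (14,15)  (16,17)  (20,21)  (22,23)  (22,25)
take (4,5); skip (4,6); take (14,15); take (16,17); take (20,21); take (22,23).
Selected: (4,5) (14,15) (16,17) (20,21) (22,23)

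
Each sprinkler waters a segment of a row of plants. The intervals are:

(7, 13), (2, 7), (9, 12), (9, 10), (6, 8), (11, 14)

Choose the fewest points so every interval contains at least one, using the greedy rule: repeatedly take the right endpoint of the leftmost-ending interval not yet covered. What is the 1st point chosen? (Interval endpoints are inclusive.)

7

Sort by right endpoint; whenever an interval is uncovered, place a point at its right end.
Sorted: [2,7] [6,8] [9,10] [9,12] [7,13] [11,14]
{[2,7],[6,8]} hit by 7; {[9,10],[9,12],[7,13]} hit by 10; {[11,14]} hit by 14.
Points: 7, 10, 14 (3 total).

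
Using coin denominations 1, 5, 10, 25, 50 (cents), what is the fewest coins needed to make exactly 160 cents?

Greedy: take as many of the largest coin as possible, then repeat with the remainder.
160 − 3×50→10 − 1×10→0
Total coins = 3 + 1 = 4

4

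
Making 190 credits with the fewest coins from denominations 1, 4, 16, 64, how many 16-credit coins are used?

Greedy: take as many of the largest coin as possible, then repeat with the remainder.
190 − 2×64→62 − 3×16→14 − 3×4→2 − 2×1→0
Count of 16: 3

3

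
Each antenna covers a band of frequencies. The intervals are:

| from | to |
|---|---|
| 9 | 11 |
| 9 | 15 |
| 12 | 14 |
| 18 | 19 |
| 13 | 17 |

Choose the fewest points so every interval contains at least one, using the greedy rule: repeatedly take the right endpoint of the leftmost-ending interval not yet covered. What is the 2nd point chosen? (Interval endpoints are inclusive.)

14

By right end: [9,11]  [12,14]  [9,15]  [13,17]  [18,19]
[9,11] uncovered → point at 11; [12,14] uncovered → point at 14; [18,19] uncovered → point at 19.
Points: 11, 14, 19 (3 total).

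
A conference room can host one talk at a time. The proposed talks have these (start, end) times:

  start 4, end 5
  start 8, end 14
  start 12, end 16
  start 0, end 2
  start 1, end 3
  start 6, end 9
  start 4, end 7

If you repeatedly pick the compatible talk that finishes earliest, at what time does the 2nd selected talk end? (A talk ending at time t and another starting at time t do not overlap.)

5

Sorted by end: (0,2)  (1,3)  (4,5)  (4,7)  (6,9)  (8,14)  (12,16)
take (0,2); take (4,5); skip (4,7); take (6,9); take (12,16).
Selected: (0,2) (4,5) (6,9) (12,16)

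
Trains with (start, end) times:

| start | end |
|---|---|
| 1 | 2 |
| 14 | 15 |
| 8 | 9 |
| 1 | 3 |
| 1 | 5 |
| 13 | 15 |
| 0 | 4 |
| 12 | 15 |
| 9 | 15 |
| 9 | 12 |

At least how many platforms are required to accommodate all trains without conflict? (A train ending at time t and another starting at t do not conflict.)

4

starts: [0, 1, 1, 1, 8, 9, 9, 12, 13, 14]
ends:   [2, 3, 4, 5, 9, 12, 15, 15, 15, 15]
s0→1 s1→2 s1→3 s1→4  — peak 4.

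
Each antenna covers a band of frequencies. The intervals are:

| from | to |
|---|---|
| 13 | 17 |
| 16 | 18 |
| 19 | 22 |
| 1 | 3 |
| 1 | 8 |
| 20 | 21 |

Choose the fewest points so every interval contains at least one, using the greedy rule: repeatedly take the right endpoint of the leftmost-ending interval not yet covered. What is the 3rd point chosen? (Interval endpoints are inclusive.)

By right end: [1,3]  [1,8]  [13,17]  [16,18]  [20,21]  [19,22]
[1,3] uncovered → point at 3; [13,17] uncovered → point at 17; [20,21] uncovered → point at 21.
Points: 3, 17, 21 (3 total).

21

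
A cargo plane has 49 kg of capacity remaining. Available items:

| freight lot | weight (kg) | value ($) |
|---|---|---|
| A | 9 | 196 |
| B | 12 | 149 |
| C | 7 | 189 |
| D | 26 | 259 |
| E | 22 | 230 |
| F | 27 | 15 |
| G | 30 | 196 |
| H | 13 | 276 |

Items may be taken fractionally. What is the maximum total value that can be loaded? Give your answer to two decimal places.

893.64

Sort by value per unit weight and fill in that order.
Order: C (189/7=27.00) > A (196/9=21.78) > H (276/13=21.23) > B (149/12=12.42) > E (230/22=10.45) > D (259/26=9.96) > G (196/30=6.53) > F (15/27=0.56)
Fill: take C (7 @ 189) → take A (9 @ 196) → take H (13 @ 276) → take B (12 @ 149) → take 8/22 of E → 83.64; 49/49 used.
Total value = 893.64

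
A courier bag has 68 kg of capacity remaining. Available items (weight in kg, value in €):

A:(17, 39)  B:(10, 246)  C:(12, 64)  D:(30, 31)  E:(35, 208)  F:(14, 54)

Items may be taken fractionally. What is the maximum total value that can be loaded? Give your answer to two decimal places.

Greedy by value/weight ratio, highest first.
Order: B (246/10=24.60) > E (208/35=5.94) > C (64/12=5.33) > F (54/14=3.86) > A (39/17=2.29) > D (31/30=1.03)
Fill: take B (10 @ 246) → take E (35 @ 208) → take C (12 @ 64) → take 11/14 of F → 42.43; 68/68 used.
Total value = 560.43

560.43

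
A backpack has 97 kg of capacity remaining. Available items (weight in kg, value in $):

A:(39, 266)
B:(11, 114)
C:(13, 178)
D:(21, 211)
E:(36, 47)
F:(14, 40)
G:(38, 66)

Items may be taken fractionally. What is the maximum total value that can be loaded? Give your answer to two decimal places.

806.14

Ratios (sorted): C 13.69, B 10.36, D 10.05, A 6.82, F 2.86, G 1.74, E 1.31
take C (13 @ 178); take B (11 @ 114); take D (21 @ 211); take A (39 @ 266); take 13/14 of F → 37.14. Capacity used 97/97.
Total value = 806.14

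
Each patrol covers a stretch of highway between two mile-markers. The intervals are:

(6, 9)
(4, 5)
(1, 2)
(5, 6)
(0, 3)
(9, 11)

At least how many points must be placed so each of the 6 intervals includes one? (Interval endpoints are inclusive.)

By right end: [1,2]  [0,3]  [4,5]  [5,6]  [6,9]  [9,11]
[1,2] uncovered → point at 2; [4,5] uncovered → point at 5; [6,9] uncovered → point at 9.
Points: 2, 5, 9 (3 total).

3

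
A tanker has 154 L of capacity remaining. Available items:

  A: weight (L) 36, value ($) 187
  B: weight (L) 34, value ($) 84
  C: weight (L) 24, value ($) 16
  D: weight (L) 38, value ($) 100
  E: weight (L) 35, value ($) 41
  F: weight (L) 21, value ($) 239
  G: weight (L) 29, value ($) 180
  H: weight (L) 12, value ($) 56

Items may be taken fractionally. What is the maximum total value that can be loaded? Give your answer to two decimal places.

806.47

Greedy by value/weight ratio, highest first.
Order: F (239/21=11.38) > G (180/29=6.21) > A (187/36=5.19) > H (56/12=4.67) > D (100/38=2.63) > B (84/34=2.47) > E (41/35=1.17) > C (16/24=0.67)
Fill: take F (21 @ 239) → take G (29 @ 180) → take A (36 @ 187) → take H (12 @ 56) → take D (38 @ 100) → take 18/34 of B → 44.47; 154/154 used.
Total value = 806.47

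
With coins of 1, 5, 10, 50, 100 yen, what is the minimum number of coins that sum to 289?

11

Use the largest denomination that fits, subtract, and repeat.
289 − 2×100→89 − 1×50→39 − 3×10→9 − 1×5→4 − 4×1→0
Total coins = 2 + 1 + 3 + 1 + 4 = 11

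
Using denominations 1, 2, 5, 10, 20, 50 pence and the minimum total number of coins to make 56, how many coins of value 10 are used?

0

56 − 1×50→6 − 1×5→1 − 1×1→0
Count of 10: 0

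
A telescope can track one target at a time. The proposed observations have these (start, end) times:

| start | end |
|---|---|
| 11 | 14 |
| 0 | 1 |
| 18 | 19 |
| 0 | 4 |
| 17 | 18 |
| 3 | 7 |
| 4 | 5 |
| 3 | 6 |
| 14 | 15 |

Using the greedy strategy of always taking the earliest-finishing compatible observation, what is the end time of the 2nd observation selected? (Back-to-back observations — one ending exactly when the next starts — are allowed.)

5

Greedy by earliest finish: after sorting by end time, pick each interval compatible with the last pick.
Sorted by end: (0,1)  (0,4)  (4,5)  (3,6)  (3,7)  (11,14)  (14,15)  (17,18)  (18,19)
take (0,1); skip (0,4); take (4,5); take (11,14); take (14,15); take (17,18); take (18,19).
Selected: (0,1) (4,5) (11,14) (14,15) (17,18) (18,19)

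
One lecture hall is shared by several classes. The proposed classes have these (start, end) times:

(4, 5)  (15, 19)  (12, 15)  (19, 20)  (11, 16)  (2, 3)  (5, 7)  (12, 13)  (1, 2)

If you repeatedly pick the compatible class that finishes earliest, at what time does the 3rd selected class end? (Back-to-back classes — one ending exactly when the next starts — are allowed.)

Sort by end time and greedily take each interval whose start is ≥ the last chosen end.
By end time: (1,2), (2,3), (4,5), (5,7), (12,13), (12,15), (11,16), (15,19), (19,20).
Pick (1,2); next start ≥ 2 → (2,3); next start ≥ 3 → (4,5); next start ≥ 5 → (5,7); next start ≥ 7 → (12,13); next start ≥ 13 → (15,19); next start ≥ 19 → (19,20).
Selected: (1,2) (2,3) (4,5) (5,7) (12,13) (15,19) (19,20)

5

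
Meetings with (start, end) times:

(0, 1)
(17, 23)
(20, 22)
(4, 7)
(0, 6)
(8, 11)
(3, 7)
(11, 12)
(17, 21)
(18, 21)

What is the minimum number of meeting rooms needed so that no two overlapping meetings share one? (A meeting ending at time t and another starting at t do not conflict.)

starts: [0, 0, 3, 4, 8, 11, 17, 17, 18, 20]
ends:   [1, 6, 7, 7, 11, 12, 21, 21, 22, 23]
s0→1 s0→2 e1→1 s3→2 s4→3 e6→2 e7→1 e7→0 s8→1 e11→0 s11→1 e12→0 s17→1 s17→2 s18→3 s20→4  — peak 4.

4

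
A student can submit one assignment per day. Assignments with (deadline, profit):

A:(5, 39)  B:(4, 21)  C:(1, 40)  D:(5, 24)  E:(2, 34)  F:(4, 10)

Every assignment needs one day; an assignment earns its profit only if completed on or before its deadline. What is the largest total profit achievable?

By profit: C(d1,40), A(d5,39), E(d2,34), D(d5,24), B(d4,21), F(d4,10)
C→slot 1; A→slot 5; E→slot 2; D→slot 4; B→slot 3; F skipped.
Profit = 40 + 34 + 21 + 24 + 39 = 158

158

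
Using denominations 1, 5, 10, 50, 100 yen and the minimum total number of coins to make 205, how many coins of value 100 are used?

Use the largest denomination that fits, subtract, and repeat.
205 − 2×100→5 − 1×5→0
Count of 100: 2

2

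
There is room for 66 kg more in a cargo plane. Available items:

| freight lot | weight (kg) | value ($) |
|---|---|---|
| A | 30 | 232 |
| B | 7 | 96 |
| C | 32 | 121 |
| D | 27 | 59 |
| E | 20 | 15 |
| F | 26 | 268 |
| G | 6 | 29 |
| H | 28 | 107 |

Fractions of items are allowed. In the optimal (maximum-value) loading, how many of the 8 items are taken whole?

Sort by value per unit weight and fill in that order.
Ratios (sorted): B 13.71, F 10.31, A 7.73, G 4.83, H 3.82, C 3.78, D 2.19, E 0.75
take B (7 @ 96); take F (26 @ 268); take A (30 @ 232); take 3/6 of G → 14.50. Capacity used 66/66.
3 item(s) taken whole; one partial (take 3/6 of G).

3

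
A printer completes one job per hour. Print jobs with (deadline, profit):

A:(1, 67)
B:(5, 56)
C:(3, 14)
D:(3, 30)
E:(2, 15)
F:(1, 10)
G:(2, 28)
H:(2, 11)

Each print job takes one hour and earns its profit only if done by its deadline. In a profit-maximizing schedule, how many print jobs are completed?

Sort by profit descending; place each in the latest free slot ≤ its deadline.
Profit order: A=67 B=56 D=30 G=28 E=15 C=14 H=11 F=10
Assign: A→slot 1, B→slot 5, D→slot 3, G→slot 2, E skipped, C skipped, H skipped, F skipped.
Slots: [1:A] [2:G] [3:D] [5:B]
4 of 8 scheduled.

4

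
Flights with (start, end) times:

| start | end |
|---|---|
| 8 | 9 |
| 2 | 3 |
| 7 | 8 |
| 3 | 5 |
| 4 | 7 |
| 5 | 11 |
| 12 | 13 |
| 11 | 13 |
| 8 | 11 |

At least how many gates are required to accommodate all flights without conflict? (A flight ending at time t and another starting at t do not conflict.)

Events (time:±→running): 2:+→1 3:-→0 3:+→1 4:+→2 5:-→1 5:+→2 7:-→1 7:+→2 8:-→1 8:+→2 8:+→3 … peak 3.

3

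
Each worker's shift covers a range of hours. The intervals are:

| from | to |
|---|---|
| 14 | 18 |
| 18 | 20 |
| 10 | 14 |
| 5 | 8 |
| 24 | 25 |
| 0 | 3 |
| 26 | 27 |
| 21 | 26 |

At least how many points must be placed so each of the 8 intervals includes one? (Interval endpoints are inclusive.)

By right end: [0,3]  [5,8]  [10,14]  [14,18]  [18,20]  [24,25]  [21,26]  [26,27]
[0,3] uncovered → point at 3; [5,8] uncovered → point at 8; [10,14] uncovered → point at 14; [18,20] uncovered → point at 20; [24,25] uncovered → point at 25; [26,27] uncovered → point at 27.
Points: 3, 8, 14, 20, 25, 27 (6 total).

6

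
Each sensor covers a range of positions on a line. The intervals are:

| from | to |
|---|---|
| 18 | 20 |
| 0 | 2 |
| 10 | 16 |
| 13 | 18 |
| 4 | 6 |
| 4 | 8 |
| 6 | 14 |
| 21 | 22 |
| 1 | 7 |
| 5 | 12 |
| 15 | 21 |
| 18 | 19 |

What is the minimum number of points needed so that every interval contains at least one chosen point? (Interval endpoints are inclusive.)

By right end: [0,2]  [4,6]  [1,7]  [4,8]  [5,12]  [6,14]  [10,16]  [13,18]  [18,19]  [18,20]  [15,21]  [21,22]
[0,2] uncovered → point at 2; [4,6] uncovered → point at 6; [10,16] uncovered → point at 16; [18,19] uncovered → point at 19; [21,22] uncovered → point at 22.
Points: 2, 6, 16, 19, 22 (5 total).

5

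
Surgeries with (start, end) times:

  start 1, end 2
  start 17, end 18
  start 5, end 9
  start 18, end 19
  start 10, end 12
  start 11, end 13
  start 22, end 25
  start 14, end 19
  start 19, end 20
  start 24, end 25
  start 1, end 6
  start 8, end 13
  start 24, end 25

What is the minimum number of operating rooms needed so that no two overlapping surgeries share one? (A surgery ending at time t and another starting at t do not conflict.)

3

The answer is the maximum number of intervals overlapping at any instant.
starts: [1, 1, 5, 8, 10, 11, 14, 17, 18, 19, 22, 24, 24]
ends:   [2, 6, 9, 12, 13, 13, 18, 19, 19, 20, 25, 25, 25]
s1→1 s1→2 e2→1 s5→2 e6→1 s8→2 e9→1 s10→2 s11→3  — peak 3.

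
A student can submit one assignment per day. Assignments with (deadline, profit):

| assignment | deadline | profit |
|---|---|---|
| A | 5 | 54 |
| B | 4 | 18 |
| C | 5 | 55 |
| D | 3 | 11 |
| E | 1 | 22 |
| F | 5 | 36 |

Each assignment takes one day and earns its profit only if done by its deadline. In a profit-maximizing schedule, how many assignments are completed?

5

Sort by profit descending; place each in the latest free slot ≤ its deadline.
By profit: C(d5,55), A(d5,54), F(d5,36), E(d1,22), B(d4,18), D(d3,11)
C→slot 5; A→slot 4; F→slot 3; E→slot 1; B→slot 2; D skipped.
5 of 6 scheduled.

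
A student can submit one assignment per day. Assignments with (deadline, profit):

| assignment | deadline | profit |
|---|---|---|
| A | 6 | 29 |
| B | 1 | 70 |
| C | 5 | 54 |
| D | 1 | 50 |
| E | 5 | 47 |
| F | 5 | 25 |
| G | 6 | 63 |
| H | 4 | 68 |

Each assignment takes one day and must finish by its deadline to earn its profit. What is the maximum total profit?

Sort by profit descending; place each in the latest free slot ≤ its deadline.
By profit: B(d1,70), H(d4,68), G(d6,63), C(d5,54), D(d1,50), E(d5,47), A(d6,29), F(d5,25)
B→slot 1; H→slot 4; G→slot 6; C→slot 5; D skipped; E→slot 3; A→slot 2; F skipped.
Profit = 70 + 29 + 47 + 68 + 54 + 63 = 331

331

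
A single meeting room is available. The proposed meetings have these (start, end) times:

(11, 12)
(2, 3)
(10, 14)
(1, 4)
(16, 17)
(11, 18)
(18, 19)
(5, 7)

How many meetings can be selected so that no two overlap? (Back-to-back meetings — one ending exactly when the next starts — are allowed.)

By end time: (2,3), (1,4), (5,7), (11,12), (10,14), (16,17), (11,18), (18,19).
Pick (2,3); next start ≥ 3 → (5,7); next start ≥ 7 → (11,12); next start ≥ 12 → (16,17); next start ≥ 17 → (18,19).
Selected 5 meetings.

5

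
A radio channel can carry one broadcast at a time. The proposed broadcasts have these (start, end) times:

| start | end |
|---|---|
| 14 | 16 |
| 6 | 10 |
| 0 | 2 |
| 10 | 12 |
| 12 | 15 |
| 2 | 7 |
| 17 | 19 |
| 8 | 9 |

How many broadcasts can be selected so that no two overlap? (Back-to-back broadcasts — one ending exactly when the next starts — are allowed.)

By end time: (0,2), (2,7), (8,9), (6,10), (10,12), (12,15), (14,16), (17,19).
Pick (0,2); next start ≥ 2 → (2,7); next start ≥ 7 → (8,9); next start ≥ 9 → (10,12); next start ≥ 12 → (12,15); next start ≥ 15 → (17,19).
Selected 6 broadcasts.

6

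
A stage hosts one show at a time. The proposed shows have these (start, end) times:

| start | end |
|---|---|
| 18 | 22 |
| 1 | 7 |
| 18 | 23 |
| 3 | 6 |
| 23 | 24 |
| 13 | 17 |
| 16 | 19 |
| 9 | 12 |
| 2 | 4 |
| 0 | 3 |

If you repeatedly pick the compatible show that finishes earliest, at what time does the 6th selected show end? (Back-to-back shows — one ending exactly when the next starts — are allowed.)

Sort by end time and greedily take each interval whose start is ≥ the last chosen end.
By end time: (0,3), (2,4), (3,6), (1,7), (9,12), (13,17), (16,19), (18,22), (18,23), (23,24).
Pick (0,3); next start ≥ 3 → (3,6); next start ≥ 6 → (9,12); next start ≥ 12 → (13,17); next start ≥ 17 → (18,22); next start ≥ 22 → (23,24).
Selected: (0,3) (3,6) (9,12) (13,17) (18,22) (23,24)

24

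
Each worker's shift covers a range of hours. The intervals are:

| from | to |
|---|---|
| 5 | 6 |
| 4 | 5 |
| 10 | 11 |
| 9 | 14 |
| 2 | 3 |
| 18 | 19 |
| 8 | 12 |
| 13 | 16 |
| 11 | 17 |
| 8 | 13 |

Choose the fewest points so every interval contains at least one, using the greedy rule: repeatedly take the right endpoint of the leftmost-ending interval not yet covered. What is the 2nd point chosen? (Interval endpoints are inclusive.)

Sort by right endpoint; whenever an interval is uncovered, place a point at its right end.
Sorted: [2,3] [4,5] [5,6] [10,11] [8,12] [8,13] [9,14] [13,16] [11,17] [18,19]
{[2,3]} hit by 3; {[4,5],[5,6]} hit by 5; {[10,11],[8,12],[8,13],[9,14]} hit by 11; {[13,16],[11,17]} hit by 16; {[18,19]} hit by 19.
Points: 3, 5, 11, 16, 19 (5 total).

5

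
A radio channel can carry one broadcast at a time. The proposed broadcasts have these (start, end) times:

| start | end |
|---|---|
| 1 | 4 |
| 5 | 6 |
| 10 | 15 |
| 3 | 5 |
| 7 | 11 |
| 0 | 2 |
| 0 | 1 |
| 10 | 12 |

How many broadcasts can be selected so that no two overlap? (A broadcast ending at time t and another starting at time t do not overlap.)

Greedy by earliest finish: after sorting by end time, pick each interval compatible with the last pick.
Sorted by end: (0,1)  (0,2)  (1,4)  (3,5)  (5,6)  (7,11)  (10,12)  (10,15)
take (0,1); skip (0,2); take (1,4); take (5,6); take (7,11); skip (10,12).
Selected 4 broadcasts.

4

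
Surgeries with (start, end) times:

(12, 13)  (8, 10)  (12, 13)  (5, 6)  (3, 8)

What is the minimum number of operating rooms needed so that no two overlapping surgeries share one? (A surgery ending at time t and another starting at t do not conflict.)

starts: [3, 5, 8, 12, 12]
ends:   [6, 8, 10, 13, 13]
s3→1 s5→2  — peak 2.

2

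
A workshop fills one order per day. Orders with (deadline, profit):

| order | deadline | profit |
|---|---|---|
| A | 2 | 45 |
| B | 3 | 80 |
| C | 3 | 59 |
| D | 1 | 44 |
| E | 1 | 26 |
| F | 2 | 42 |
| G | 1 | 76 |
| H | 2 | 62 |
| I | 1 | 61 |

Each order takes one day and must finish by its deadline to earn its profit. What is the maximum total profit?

Take jobs in profit order; each goes to the latest open slot no later than its deadline.
Profit order: B=80 G=76 H=62 I=61 C=59 A=45 D=44 F=42 E=26
Assign: B→slot 3, G→slot 1, H→slot 2, I skipped, C skipped, A skipped, D skipped, F skipped, E skipped.
Slots: [1:G] [2:H] [3:B]
Profit = 76 + 62 + 80 = 218

218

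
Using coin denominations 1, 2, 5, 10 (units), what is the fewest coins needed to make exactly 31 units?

4

Use the largest denomination that fits, subtract, and repeat.
31 = 3×10 + 1×1
Total coins = 3 + 1 = 4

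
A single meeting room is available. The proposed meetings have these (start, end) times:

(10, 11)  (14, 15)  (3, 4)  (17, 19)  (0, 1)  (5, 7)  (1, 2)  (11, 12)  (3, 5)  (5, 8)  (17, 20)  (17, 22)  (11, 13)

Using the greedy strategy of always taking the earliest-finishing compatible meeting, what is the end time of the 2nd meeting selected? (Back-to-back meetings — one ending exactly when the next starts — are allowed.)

2

Greedy by earliest finish: after sorting by end time, pick each interval compatible with the last pick.
By end time: (0,1), (1,2), (3,4), (3,5), (5,7), (5,8), (10,11), (11,12), (11,13), (14,15), (17,19), (17,20), (17,22).
Pick (0,1); next start ≥ 1 → (1,2); next start ≥ 2 → (3,4); next start ≥ 4 → (5,7); next start ≥ 7 → (10,11); next start ≥ 11 → (11,12); next start ≥ 12 → (14,15); next start ≥ 15 → (17,19).
Selected: (0,1) (1,2) (3,4) (5,7) (10,11) (11,12) (14,15) (17,19)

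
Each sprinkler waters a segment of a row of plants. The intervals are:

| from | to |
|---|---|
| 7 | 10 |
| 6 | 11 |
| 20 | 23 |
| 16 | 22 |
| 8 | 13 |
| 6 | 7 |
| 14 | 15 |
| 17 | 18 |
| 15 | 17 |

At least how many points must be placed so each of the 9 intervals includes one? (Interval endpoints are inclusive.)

5

By right end: [6,7]  [7,10]  [6,11]  [8,13]  [14,15]  [15,17]  [17,18]  [16,22]  [20,23]
[6,7] uncovered → point at 7; [8,13] uncovered → point at 13; [14,15] uncovered → point at 15; [17,18] uncovered → point at 18; [20,23] uncovered → point at 23.
Points: 7, 13, 15, 18, 23 (5 total).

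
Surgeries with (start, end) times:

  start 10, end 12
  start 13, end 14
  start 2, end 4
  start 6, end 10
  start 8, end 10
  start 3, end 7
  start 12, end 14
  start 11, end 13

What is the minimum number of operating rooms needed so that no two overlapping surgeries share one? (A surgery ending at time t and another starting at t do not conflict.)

starts: [2, 3, 6, 8, 10, 11, 12, 13]
ends:   [4, 7, 10, 10, 12, 13, 14, 14]
s2→1 s3→2  — peak 2.

2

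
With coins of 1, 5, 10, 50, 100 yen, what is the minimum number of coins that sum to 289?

11

Use the largest denomination that fits, subtract, and repeat.
289 = 2×100 + 1×50 + 3×10 + 1×5 + 4×1
Total coins = 2 + 1 + 3 + 1 + 4 = 11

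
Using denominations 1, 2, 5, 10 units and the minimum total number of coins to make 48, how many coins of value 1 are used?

1

48 − 4×10→8 − 1×5→3 − 1×2→1 − 1×1→0
Count of 1: 1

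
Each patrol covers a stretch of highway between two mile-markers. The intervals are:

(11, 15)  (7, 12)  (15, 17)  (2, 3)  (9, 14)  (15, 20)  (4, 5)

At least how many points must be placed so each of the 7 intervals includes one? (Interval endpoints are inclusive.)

Sorted: [2,3] [4,5] [7,12] [9,14] [11,15] [15,17] [15,20]
{[2,3]} hit by 3; {[4,5]} hit by 5; {[7,12],[9,14],[11,15]} hit by 12; {[15,17],[15,20]} hit by 17.
Points: 3, 5, 12, 17 (4 total).

4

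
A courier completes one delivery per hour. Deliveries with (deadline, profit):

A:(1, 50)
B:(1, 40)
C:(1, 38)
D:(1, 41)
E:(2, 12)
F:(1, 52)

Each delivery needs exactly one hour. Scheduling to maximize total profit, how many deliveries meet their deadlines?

2

Take jobs in profit order; each goes to the latest open slot no later than its deadline.
By profit: F(d1,52), A(d1,50), D(d1,41), B(d1,40), C(d1,38), E(d2,12)
F→slot 1; A skipped; D skipped; B skipped; C skipped; E→slot 2.
2 of 6 scheduled.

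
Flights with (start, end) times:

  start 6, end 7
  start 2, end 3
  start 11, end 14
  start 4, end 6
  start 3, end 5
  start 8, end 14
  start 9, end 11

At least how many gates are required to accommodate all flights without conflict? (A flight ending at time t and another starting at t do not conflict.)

Events (time:±→running): 2:+→1 3:-→0 3:+→1 4:+→2 … peak 2.

2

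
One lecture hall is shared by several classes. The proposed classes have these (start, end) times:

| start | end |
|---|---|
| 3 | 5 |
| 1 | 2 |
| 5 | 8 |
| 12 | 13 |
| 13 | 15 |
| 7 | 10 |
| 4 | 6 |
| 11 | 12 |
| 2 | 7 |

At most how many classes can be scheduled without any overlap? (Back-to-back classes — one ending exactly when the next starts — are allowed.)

6

Sorted by end: (1,2)  (3,5)  (4,6)  (2,7)  (5,8)  (7,10)  (11,12)  (12,13)  (13,15)
take (1,2); take (3,5); skip (2,7); take (5,8); take (11,12); take (12,13); take (13,15).
Selected 6 classes.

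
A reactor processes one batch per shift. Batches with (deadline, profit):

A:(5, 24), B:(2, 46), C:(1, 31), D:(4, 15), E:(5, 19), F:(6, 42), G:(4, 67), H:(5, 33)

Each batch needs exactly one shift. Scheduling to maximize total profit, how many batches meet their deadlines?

6

Sort by profit descending; place each in the latest free slot ≤ its deadline.
Profit order: G=67 B=46 F=42 H=33 C=31 A=24 E=19 D=15
Assign: G→slot 4, B→slot 2, F→slot 6, H→slot 5, C→slot 1, A→slot 3, E skipped, D skipped.
Slots: [1:C] [2:B] [3:A] [4:G] [5:H] [6:F]
6 of 8 scheduled.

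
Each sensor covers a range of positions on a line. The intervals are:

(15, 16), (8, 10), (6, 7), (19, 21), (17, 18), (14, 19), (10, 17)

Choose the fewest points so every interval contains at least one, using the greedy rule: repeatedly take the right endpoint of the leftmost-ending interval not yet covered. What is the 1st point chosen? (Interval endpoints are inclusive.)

7

Sort by right endpoint; whenever an interval is uncovered, place a point at its right end.
By right end: [6,7]  [8,10]  [15,16]  [10,17]  [17,18]  [14,19]  [19,21]
[6,7] uncovered → point at 7; [8,10] uncovered → point at 10; [15,16] uncovered → point at 16; [17,18] uncovered → point at 18; [19,21] uncovered → point at 21.
Points: 7, 10, 16, 18, 21 (5 total).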